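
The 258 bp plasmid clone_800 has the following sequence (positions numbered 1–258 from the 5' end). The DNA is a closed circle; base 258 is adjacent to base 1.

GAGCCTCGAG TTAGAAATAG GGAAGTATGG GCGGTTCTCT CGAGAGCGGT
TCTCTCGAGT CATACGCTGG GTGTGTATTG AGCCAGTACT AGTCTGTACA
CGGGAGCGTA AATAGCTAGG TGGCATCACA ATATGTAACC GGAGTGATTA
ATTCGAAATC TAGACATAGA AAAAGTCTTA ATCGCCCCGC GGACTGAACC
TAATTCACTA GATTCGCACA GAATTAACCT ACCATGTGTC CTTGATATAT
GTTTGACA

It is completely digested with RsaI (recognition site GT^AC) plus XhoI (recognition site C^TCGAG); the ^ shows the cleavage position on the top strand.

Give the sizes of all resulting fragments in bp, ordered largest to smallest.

166, 34, 33, 15, 10 bp

RsaI sites (GTAC) start at positions 86, 96.
RsaI cuts after base 2 of each site, so after positions 87, 97.
XhoI sites (CTCGAG) start at positions 5, 39, 54.
XhoI cuts after the first base of each site, so after positions 5, 39, 54.
Combined cut positions: 5, 39, 54, 87, 97.
Circular molecule, 5 cuts → 5 fragments:
  6–39 → 34 bp
  40–54 → 15 bp
  55–87 → 33 bp
  88–97 → 10 bp
  98–258 then 1–5 → 161 + 5 = 166 bp
Sorted largest to smallest: 166, 34, 33, 15, 10 bp.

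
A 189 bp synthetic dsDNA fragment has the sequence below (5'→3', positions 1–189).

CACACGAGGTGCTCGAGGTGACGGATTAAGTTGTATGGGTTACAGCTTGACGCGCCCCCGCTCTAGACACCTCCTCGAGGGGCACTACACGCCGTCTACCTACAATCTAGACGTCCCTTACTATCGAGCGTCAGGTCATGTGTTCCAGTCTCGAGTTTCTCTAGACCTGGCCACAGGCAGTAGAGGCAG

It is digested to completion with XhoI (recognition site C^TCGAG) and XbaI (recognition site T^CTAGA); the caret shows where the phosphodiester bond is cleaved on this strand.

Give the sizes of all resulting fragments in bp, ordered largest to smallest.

50, 44, 32, 29, 12, 12, 10 bp

XhoI sites (CTCGAG) start at positions 12, 74, 150.
XhoI cuts after the first base of each site, so after positions 12, 74, 150.
XbaI sites (TCTAGA) start at positions 62, 106, 160.
XbaI cuts after the first base of each site, so after positions 62, 106, 160.
Combined cut positions: 12, 62, 74, 106, 150, 160.
Linear molecule, 6 cuts → 7 fragments:
  1–12 → 12 bp
  13–62 → 50 bp
  63–74 → 12 bp
  75–106 → 32 bp
  107–150 → 44 bp
  151–160 → 10 bp
  161–189 → 29 bp
Sorted largest to smallest: 50, 44, 32, 29, 12, 12, 10 bp.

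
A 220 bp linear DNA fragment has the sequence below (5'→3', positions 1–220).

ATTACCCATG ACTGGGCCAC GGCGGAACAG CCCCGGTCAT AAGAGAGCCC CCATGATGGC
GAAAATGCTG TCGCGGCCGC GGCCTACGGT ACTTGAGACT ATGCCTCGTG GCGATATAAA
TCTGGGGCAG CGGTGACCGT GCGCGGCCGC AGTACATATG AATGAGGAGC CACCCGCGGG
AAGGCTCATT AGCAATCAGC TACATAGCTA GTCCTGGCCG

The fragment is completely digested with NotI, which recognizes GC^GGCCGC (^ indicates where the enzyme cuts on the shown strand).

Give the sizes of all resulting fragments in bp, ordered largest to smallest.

76, 74, 70 bp

NotI sites (GCGGCCGC) start at positions 73, 143.
NotI cuts after base 2 of each site, so after positions 74, 144.
Linear molecule, 2 cuts → 3 fragments:
  1–74 → 74 bp
  75–144 → 70 bp
  145–220 → 76 bp
Sorted largest to smallest: 76, 74, 70 bp.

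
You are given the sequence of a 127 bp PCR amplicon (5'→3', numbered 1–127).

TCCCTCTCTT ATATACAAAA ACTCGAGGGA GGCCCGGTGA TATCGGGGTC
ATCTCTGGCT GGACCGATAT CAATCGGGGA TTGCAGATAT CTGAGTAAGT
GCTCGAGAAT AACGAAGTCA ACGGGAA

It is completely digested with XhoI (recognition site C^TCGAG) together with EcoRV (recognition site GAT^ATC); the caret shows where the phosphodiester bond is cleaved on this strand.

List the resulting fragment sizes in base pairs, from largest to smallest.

XhoI sites (CTCGAG) start at positions 22, 102.
XhoI cuts after the first base of each site, so after positions 22, 102.
EcoRV sites (GATATC) start at positions 39, 66, 86.
EcoRV cuts after base 3 of each site, so after positions 41, 68, 88.
Combined cut positions: 22, 41, 68, 88, 102.
Linear molecule, 5 cuts → 6 fragments:
  1–22 → 22 bp
  23–41 → 19 bp
  42–68 → 27 bp
  69–88 → 20 bp
  89–102 → 14 bp
  103–127 → 25 bp
Sorted largest to smallest: 27, 25, 22, 20, 19, 14 bp.

27, 25, 22, 20, 19, 14 bp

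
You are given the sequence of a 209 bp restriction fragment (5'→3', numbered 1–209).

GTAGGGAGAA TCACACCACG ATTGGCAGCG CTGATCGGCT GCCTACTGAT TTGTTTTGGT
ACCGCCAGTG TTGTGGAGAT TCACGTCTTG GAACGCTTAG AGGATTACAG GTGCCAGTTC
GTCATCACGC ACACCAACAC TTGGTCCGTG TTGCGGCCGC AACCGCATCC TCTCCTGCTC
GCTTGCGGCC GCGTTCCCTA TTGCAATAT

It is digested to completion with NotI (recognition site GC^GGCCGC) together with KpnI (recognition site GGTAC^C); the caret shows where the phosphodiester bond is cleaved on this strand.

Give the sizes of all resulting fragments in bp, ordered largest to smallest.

NotI sites (GCGGCCGC) start at positions 153, 185.
NotI cuts after base 2 of each site, so after positions 154, 186.
The KpnI site (GGTACC) starts at position 58.
KpnI cuts after base 5 of each site (before the last base), so after position 62.
Combined cut positions: 62, 154, 186.
Linear molecule, 3 cuts → 4 fragments:
  1–62 → 62 bp
  63–154 → 92 bp
  155–186 → 32 bp
  187–209 → 23 bp
Sorted largest to smallest: 92, 62, 32, 23 bp.

92, 62, 32, 23 bp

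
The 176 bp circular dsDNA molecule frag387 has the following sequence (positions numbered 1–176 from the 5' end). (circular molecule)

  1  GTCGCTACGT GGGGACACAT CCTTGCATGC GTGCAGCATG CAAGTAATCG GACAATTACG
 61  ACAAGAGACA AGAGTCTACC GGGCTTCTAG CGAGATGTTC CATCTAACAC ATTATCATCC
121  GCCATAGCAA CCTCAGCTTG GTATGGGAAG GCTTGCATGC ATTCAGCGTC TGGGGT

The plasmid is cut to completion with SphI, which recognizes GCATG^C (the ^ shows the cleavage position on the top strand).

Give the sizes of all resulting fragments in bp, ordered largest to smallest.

119, 46, 11 bp

SphI sites (GCATGC) start at positions 25, 36, 155.
SphI cuts after base 5 of each site (before the last base), so after positions 29, 40, 159.
Circular molecule, 3 cuts → 3 fragments:
  30–40 → 11 bp
  41–159 → 119 bp
  160–176 then 1–29 → 17 + 29 = 46 bp
Sorted largest to smallest: 119, 46, 11 bp.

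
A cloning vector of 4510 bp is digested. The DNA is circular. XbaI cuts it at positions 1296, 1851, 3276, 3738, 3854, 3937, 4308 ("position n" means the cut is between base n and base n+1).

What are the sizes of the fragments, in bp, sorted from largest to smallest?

1498, 1425, 555, 462, 371, 116, 83 bp

Circular molecule, 7 cuts → 7 fragments:
  1851 − 1296 = 555 bp
  3276 − 1851 = 1425 bp
  3738 − 3276 = 462 bp
  3854 − 3738 = 116 bp
  3937 − 3854 = 83 bp
  4308 − 3937 = 371 bp
  wrap: 4510 − 4308 + 1296 = 1498 bp
Sorted largest to smallest: 1498, 1425, 555, 462, 371, 116, 83 bp.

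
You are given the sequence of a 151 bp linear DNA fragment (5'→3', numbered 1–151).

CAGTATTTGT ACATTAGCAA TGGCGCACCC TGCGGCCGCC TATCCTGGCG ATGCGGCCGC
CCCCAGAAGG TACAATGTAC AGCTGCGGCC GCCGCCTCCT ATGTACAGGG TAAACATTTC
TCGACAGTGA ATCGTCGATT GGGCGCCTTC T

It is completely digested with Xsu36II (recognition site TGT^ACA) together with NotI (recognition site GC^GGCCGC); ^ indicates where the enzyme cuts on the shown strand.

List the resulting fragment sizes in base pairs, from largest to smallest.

Xsu36II sites (TGTACA) start at positions 8, 76, 102.
Xsu36II cuts after base 3 of each site, so after positions 10, 78, 104.
NotI sites (GCGGCCGC) start at positions 32, 53, 85.
NotI cuts after base 2 of each site, so after positions 33, 54, 86.
Combined cut positions: 10, 33, 54, 78, 86, 104.
Linear molecule, 6 cuts → 7 fragments:
  1–10 → 10 bp
  11–33 → 23 bp
  34–54 → 21 bp
  55–78 → 24 bp
  79–86 → 8 bp
  87–104 → 18 bp
  105–151 → 47 bp
Sorted largest to smallest: 47, 24, 23, 21, 18, 10, 8 bp.

47, 24, 23, 21, 18, 10, 8 bp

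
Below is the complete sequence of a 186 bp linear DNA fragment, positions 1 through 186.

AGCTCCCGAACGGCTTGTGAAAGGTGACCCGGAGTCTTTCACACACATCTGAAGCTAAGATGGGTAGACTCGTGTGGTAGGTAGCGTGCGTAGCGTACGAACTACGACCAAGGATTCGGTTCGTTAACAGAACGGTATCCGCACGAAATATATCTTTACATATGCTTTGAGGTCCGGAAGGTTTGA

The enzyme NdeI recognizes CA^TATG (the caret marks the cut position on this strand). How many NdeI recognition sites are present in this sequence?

CATATG occurs starting at position 159.
NdeI cuts at 1 site.

1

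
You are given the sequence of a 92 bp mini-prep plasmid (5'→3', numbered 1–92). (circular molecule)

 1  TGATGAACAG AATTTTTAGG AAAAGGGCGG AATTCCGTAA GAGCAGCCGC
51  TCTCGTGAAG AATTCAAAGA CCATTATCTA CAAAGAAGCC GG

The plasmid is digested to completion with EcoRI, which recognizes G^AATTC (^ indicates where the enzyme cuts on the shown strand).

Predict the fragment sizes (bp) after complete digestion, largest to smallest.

62, 30 bp

EcoRI sites (GAATTC) start at positions 30, 60.
EcoRI cuts after the first base of each site, so after positions 30, 60.
Circular molecule, 2 cuts → 2 fragments:
  31–60 → 30 bp
  61–92 then 1–30 → 32 + 30 = 62 bp
Sorted largest to smallest: 62, 30 bp.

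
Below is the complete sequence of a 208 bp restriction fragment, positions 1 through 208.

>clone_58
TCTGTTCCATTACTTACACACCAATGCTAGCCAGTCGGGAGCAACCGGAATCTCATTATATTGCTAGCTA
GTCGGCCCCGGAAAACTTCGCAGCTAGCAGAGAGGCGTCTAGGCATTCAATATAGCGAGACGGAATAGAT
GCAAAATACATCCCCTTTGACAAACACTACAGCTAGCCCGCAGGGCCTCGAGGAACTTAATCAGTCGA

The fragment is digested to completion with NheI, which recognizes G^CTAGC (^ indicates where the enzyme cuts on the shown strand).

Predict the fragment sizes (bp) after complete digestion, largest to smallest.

79, 37, 36, 30, 26 bp

NheI sites (GCTAGC) start at positions 26, 63, 93, 172.
NheI cuts after the first base of each site, so after positions 26, 63, 93, 172.
Linear molecule, 4 cuts → 5 fragments:
  1–26 → 26 bp
  27–63 → 37 bp
  64–93 → 30 bp
  94–172 → 79 bp
  173–208 → 36 bp
Sorted largest to smallest: 79, 37, 36, 30, 26 bp.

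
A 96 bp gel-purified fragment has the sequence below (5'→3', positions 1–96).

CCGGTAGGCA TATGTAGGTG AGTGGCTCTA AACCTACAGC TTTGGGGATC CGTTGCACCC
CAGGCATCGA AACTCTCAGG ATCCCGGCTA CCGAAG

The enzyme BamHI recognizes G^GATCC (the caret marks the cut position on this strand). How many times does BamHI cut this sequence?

GGATCC occurs starting at positions 46, 79.
BamHI cuts at 2 sites.

2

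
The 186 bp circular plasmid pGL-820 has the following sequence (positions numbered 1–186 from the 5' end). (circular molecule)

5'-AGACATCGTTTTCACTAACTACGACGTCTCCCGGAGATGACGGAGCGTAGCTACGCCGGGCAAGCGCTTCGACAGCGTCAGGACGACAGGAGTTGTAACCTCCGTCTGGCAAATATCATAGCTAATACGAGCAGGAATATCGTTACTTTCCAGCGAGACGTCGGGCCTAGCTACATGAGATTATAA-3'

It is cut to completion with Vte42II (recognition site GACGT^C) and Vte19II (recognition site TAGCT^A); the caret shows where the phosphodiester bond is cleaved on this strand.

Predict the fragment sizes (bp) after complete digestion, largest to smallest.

Vte42II sites (GACGTC) start at positions 23, 157.
Vte42II cuts after base 5 of each site (before the last base), so after positions 27, 161.
Vte19II sites (TAGCTA) start at positions 48, 119, 168.
Vte19II cuts after base 5 of each site (before the last base), so after positions 52, 123, 172.
Combined cut positions: 27, 52, 123, 161, 172.
Circular molecule, 5 cuts → 5 fragments:
  28–52 → 25 bp
  53–123 → 71 bp
  124–161 → 38 bp
  162–172 → 11 bp
  173–186 then 1–27 → 14 + 27 = 41 bp
Sorted largest to smallest: 71, 41, 38, 25, 11 bp.

71, 41, 38, 25, 11 bp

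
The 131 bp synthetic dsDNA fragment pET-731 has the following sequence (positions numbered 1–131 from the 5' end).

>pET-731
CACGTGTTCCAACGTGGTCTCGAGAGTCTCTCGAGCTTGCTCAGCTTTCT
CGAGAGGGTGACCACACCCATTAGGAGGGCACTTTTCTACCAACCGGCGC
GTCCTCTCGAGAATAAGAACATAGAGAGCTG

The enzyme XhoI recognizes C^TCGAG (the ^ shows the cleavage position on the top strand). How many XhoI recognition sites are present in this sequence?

4

CTCGAG occurs starting at positions 19, 30, 49, 106.
XhoI cuts at 4 sites.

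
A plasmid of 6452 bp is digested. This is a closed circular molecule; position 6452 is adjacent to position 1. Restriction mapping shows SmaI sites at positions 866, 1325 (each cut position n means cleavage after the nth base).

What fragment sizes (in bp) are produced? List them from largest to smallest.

5993, 459 bp

Circular molecule, 2 cuts → 2 fragments:
  1325 − 866 = 459 bp
  wrap: 6452 − 1325 + 866 = 5993 bp
Sorted largest to smallest: 5993, 459 bp.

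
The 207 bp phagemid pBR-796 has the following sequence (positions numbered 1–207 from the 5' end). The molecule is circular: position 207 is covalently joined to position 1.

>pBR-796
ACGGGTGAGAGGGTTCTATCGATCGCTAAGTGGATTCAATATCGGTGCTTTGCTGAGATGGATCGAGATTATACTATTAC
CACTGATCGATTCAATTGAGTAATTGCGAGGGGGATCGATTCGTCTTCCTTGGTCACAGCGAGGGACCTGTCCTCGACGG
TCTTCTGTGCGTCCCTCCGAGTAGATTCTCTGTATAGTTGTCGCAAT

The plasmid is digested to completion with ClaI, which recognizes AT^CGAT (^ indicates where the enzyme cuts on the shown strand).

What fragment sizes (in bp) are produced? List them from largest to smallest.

110, 68, 29 bp

ClaI sites (ATCGAT) start at positions 18, 86, 115.
ClaI cuts after base 2 of each site, so after positions 19, 87, 116.
Circular molecule, 3 cuts → 3 fragments:
  20–87 → 68 bp
  88–116 → 29 bp
  117–207 then 1–19 → 91 + 19 = 110 bp
Sorted largest to smallest: 110, 68, 29 bp.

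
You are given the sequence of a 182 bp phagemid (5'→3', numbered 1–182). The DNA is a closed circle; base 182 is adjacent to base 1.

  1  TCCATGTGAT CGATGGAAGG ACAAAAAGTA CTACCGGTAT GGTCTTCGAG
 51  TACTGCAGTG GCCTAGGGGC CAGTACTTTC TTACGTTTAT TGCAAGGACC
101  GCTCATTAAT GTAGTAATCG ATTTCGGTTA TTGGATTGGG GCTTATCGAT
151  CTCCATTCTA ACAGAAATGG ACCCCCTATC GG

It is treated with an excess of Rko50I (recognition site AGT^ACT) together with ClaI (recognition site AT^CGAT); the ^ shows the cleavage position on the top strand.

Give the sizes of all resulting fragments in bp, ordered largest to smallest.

46, 44, 28, 23, 22, 19 bp

Rko50I sites (AGTACT) start at positions 27, 49, 72.
Rko50I cuts after base 3 of each site, so after positions 29, 51, 74.
ClaI sites (ATCGAT) start at positions 9, 117, 145.
ClaI cuts after base 2 of each site, so after positions 10, 118, 146.
Combined cut positions: 10, 29, 51, 74, 118, 146.
Circular molecule, 6 cuts → 6 fragments:
  11–29 → 19 bp
  30–51 → 22 bp
  52–74 → 23 bp
  75–118 → 44 bp
  119–146 → 28 bp
  147–182 then 1–10 → 36 + 10 = 46 bp
Sorted largest to smallest: 46, 44, 28, 23, 22, 19 bp.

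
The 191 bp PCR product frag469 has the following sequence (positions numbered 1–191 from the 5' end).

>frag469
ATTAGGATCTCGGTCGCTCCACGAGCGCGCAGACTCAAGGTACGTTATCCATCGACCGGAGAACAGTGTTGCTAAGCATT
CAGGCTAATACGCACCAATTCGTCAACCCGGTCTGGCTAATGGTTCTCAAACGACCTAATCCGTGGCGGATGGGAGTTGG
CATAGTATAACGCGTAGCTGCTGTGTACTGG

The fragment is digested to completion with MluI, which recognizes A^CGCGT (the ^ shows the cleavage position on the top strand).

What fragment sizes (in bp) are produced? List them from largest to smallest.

170, 21 bp

The MluI site (ACGCGT) starts at position 170.
MluI cuts after the first base of each site, so after position 170.
Linear molecule, 1 cut → 2 fragments:
  1–170 → 170 bp
  171–191 → 21 bp
Sorted largest to smallest: 170, 21 bp.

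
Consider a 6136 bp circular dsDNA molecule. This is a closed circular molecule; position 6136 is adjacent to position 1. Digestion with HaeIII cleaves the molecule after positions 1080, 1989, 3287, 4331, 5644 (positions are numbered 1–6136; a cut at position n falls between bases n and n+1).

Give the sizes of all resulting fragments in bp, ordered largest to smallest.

Circular molecule, 5 cuts → 5 fragments:
  1989 − 1080 = 909 bp
  3287 − 1989 = 1298 bp
  4331 − 3287 = 1044 bp
  5644 − 4331 = 1313 bp
  wrap: 6136 − 5644 + 1080 = 1572 bp
Sorted largest to smallest: 1572, 1313, 1298, 1044, 909 bp.

1572, 1313, 1298, 1044, 909 bp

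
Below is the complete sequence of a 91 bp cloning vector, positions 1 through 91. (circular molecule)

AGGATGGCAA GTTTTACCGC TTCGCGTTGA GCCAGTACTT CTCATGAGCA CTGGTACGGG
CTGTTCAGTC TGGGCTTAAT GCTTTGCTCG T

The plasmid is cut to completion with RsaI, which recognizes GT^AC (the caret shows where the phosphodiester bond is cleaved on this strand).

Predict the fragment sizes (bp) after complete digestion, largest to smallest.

RsaI sites (GTAC) start at positions 35, 54.
RsaI cuts after base 2 of each site, so after positions 36, 55.
Circular molecule, 2 cuts → 2 fragments:
  37–55 → 19 bp
  56–91 then 1–36 → 36 + 36 = 72 bp
Sorted largest to smallest: 72, 19 bp.

72, 19 bp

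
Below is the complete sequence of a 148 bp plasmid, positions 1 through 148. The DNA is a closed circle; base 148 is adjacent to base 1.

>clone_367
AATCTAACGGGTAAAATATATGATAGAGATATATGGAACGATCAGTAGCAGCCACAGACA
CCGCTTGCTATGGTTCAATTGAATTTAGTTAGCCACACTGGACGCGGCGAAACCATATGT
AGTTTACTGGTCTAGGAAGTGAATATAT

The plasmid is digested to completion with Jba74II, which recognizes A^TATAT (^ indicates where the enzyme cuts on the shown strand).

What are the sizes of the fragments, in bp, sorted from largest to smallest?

114, 21, 13 bp

Jba74II sites (ATATAT) start at positions 16, 29, 143.
Jba74II cuts after the first base of each site, so after positions 16, 29, 143.
Circular molecule, 3 cuts → 3 fragments:
  17–29 → 13 bp
  30–143 → 114 bp
  144–148 then 1–16 → 5 + 16 = 21 bp
Sorted largest to smallest: 114, 21, 13 bp.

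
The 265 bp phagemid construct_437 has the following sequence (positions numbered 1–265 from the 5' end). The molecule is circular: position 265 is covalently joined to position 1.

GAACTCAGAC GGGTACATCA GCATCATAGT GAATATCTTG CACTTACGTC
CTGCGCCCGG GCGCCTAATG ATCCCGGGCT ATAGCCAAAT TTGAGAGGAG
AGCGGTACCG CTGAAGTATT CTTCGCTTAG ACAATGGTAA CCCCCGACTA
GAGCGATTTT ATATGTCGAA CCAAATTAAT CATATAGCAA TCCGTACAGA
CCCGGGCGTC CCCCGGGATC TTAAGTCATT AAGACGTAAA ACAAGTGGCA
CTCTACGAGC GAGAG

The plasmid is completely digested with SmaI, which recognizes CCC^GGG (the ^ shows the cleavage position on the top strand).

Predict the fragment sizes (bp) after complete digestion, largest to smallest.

SmaI sites (CCCGGG) start at positions 56, 73, 201, 212.
SmaI cuts after base 3 of each site, so after positions 58, 75, 203, 214.
Circular molecule, 4 cuts → 4 fragments:
  59–75 → 17 bp
  76–203 → 128 bp
  204–214 → 11 bp
  215–265 then 1–58 → 51 + 58 = 109 bp
Sorted largest to smallest: 128, 109, 17, 11 bp.

128, 109, 17, 11 bp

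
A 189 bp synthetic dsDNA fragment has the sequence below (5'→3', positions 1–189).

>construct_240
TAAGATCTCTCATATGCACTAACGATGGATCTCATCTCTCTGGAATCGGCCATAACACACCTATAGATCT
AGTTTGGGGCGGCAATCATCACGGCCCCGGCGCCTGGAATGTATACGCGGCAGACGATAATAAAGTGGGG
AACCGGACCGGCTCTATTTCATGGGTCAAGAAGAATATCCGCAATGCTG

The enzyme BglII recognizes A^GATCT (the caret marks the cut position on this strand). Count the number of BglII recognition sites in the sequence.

2

AGATCT occurs starting at positions 3, 65.
BglII cuts at 2 sites.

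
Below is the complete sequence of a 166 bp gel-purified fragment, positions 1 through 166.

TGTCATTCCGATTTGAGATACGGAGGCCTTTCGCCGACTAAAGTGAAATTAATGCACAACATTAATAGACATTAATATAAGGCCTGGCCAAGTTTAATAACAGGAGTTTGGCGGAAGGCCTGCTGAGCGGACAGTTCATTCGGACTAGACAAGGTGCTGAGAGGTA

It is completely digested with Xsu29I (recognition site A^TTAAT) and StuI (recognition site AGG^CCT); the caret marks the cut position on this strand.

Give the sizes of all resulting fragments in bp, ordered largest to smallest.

48, 36, 26, 22, 13, 11, 10 bp

Xsu29I sites (ATTAAT) start at positions 48, 61, 71.
Xsu29I cuts after the first base of each site, so after positions 48, 61, 71.
StuI sites (AGGCCT) start at positions 24, 80, 116.
StuI cuts after base 3 of each site, so after positions 26, 82, 118.
Combined cut positions: 26, 48, 61, 71, 82, 118.
Linear molecule, 6 cuts → 7 fragments:
  1–26 → 26 bp
  27–48 → 22 bp
  49–61 → 13 bp
  62–71 → 10 bp
  72–82 → 11 bp
  83–118 → 36 bp
  119–166 → 48 bp
Sorted largest to smallest: 48, 36, 26, 22, 13, 11, 10 bp.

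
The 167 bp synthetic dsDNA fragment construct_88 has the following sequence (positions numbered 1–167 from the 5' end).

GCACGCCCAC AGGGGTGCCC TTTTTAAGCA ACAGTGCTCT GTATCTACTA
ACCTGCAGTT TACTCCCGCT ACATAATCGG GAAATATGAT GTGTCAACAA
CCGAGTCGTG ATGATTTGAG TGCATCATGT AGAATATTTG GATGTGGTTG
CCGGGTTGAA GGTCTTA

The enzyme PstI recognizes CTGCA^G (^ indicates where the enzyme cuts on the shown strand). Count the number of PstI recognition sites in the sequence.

CTGCAG occurs starting at position 53.
PstI cuts at 1 site.

1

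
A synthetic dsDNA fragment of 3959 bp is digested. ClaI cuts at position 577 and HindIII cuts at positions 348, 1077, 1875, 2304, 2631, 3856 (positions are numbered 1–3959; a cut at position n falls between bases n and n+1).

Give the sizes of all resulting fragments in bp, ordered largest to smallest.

Combined cut positions (sorted): 348, 577, 1077, 1875, 2304, 2631, 3856.
Linear molecule, 7 cuts → 8 fragments:
  348 − 0 = 348 bp
  577 − 348 = 229 bp
  1077 − 577 = 500 bp
  1875 − 1077 = 798 bp
  2304 − 1875 = 429 bp
  2631 − 2304 = 327 bp
  3856 − 2631 = 1225 bp
  3959 − 3856 = 103 bp
Sorted largest to smallest: 1225, 798, 500, 429, 348, 327, 229, 103 bp.

1225, 798, 500, 429, 348, 327, 229, 103 bp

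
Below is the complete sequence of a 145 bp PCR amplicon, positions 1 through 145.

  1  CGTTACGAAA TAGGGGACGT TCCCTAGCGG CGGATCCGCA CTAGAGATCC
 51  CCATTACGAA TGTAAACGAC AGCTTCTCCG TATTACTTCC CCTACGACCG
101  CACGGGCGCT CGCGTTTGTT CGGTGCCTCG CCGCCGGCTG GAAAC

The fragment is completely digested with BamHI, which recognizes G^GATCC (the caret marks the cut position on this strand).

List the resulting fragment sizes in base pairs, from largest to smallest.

The BamHI site (GGATCC) starts at position 32.
BamHI cuts after the first base of each site, so after position 32.
Linear molecule, 1 cut → 2 fragments:
  1–32 → 32 bp
  33–145 → 113 bp
Sorted largest to smallest: 113, 32 bp.

113, 32 bp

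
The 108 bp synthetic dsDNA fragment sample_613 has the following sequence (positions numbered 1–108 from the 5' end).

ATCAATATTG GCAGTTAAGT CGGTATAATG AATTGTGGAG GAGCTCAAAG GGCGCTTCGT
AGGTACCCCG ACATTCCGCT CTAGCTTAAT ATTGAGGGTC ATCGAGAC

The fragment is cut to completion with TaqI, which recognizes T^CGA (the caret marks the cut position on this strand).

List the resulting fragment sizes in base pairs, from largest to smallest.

102, 6 bp

The TaqI site (TCGA) starts at position 102.
TaqI cuts after the first base of each site, so after position 102.
Linear molecule, 1 cut → 2 fragments:
  1–102 → 102 bp
  103–108 → 6 bp
Sorted largest to smallest: 102, 6 bp.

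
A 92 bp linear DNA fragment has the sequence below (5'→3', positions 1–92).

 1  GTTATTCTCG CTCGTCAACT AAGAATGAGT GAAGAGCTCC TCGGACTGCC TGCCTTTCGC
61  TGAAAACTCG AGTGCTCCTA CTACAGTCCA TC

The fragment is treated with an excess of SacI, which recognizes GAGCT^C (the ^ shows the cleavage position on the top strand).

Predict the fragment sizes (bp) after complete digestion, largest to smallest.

54, 38 bp

The SacI site (GAGCTC) starts at position 34.
SacI cuts after base 5 of each site (before the last base), so after position 38.
Linear molecule, 1 cut → 2 fragments:
  1–38 → 38 bp
  39–92 → 54 bp
Sorted largest to smallest: 54, 38 bp.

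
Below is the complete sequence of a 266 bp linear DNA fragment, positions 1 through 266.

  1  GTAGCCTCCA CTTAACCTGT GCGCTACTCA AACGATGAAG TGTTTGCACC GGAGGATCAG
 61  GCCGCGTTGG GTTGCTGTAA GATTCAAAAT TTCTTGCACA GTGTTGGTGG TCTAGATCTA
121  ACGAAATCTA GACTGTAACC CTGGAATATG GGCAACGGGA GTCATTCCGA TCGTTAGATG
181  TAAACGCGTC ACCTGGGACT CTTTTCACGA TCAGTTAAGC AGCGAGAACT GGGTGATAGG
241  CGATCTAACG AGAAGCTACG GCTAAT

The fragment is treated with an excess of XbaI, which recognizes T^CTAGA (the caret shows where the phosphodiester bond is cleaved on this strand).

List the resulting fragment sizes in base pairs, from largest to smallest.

XbaI sites (TCTAGA) start at positions 111, 127.
XbaI cuts after the first base of each site, so after positions 111, 127.
Linear molecule, 2 cuts → 3 fragments:
  1–111 → 111 bp
  112–127 → 16 bp
  128–266 → 139 bp
Sorted largest to smallest: 139, 111, 16 bp.

139, 111, 16 bp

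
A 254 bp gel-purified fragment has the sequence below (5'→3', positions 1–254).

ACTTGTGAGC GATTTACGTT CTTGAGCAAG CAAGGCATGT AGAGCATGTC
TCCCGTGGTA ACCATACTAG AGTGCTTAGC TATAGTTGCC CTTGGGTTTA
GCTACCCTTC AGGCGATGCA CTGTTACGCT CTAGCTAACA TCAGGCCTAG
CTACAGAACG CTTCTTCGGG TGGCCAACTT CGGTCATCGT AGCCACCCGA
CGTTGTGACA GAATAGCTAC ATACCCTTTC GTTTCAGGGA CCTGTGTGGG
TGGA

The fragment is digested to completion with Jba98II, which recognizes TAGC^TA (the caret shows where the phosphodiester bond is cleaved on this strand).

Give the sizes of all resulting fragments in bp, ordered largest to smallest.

80, 66, 37, 33, 22, 16 bp

Jba98II sites (TAGCTA) start at positions 77, 99, 132, 148, 214.
Jba98II cuts after base 4 of each site, so after positions 80, 102, 135, 151, 217.
Linear molecule, 5 cuts → 6 fragments:
  1–80 → 80 bp
  81–102 → 22 bp
  103–135 → 33 bp
  136–151 → 16 bp
  152–217 → 66 bp
  218–254 → 37 bp
Sorted largest to smallest: 80, 66, 37, 33, 22, 16 bp.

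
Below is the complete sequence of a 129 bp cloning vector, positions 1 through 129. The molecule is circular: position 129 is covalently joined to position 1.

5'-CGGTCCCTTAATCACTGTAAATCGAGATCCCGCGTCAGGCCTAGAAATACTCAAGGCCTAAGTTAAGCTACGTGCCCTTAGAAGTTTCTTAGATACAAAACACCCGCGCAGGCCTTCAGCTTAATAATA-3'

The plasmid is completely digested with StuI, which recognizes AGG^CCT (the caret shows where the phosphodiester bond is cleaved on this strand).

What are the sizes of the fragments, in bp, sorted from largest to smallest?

56, 56, 17 bp

StuI sites (AGGCCT) start at positions 37, 54, 110.
StuI cuts after base 3 of each site, so after positions 39, 56, 112.
Circular molecule, 3 cuts → 3 fragments:
  40–56 → 17 bp
  57–112 → 56 bp
  113–129 then 1–39 → 17 + 39 = 56 bp
Sorted largest to smallest: 56, 56, 17 bp.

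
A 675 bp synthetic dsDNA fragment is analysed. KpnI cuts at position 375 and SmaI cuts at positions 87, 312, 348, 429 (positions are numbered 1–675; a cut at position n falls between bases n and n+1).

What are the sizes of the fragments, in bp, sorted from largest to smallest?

246, 225, 87, 54, 36, 27 bp

Combined cut positions (sorted): 87, 312, 348, 375, 429.
Linear molecule, 5 cuts → 6 fragments:
  87 − 0 = 87 bp
  312 − 87 = 225 bp
  348 − 312 = 36 bp
  375 − 348 = 27 bp
  429 − 375 = 54 bp
  675 − 429 = 246 bp
Sorted largest to smallest: 246, 225, 87, 54, 36, 27 bp.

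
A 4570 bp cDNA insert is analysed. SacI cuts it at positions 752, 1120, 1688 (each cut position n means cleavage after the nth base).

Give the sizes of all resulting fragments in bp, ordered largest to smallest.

2882, 752, 568, 368 bp

Linear molecule, 3 cuts → 4 fragments:
  752 − 0 = 752 bp
  1120 − 752 = 368 bp
  1688 − 1120 = 568 bp
  4570 − 1688 = 2882 bp
Sorted largest to smallest: 2882, 752, 568, 368 bp.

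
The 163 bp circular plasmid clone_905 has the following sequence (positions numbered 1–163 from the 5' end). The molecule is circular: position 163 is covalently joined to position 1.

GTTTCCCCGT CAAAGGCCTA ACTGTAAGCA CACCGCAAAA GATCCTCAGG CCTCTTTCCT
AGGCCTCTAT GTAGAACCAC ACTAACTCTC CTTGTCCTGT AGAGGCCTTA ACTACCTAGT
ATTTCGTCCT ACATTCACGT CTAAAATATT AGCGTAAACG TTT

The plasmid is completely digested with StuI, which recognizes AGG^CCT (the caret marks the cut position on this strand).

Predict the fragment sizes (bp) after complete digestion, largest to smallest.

StuI sites (AGGCCT) start at positions 14, 48, 61, 103.
StuI cuts after base 3 of each site, so after positions 16, 50, 63, 105.
Circular molecule, 4 cuts → 4 fragments:
  17–50 → 34 bp
  51–63 → 13 bp
  64–105 → 42 bp
  106–163 then 1–16 → 58 + 16 = 74 bp
Sorted largest to smallest: 74, 42, 34, 13 bp.

74, 42, 34, 13 bp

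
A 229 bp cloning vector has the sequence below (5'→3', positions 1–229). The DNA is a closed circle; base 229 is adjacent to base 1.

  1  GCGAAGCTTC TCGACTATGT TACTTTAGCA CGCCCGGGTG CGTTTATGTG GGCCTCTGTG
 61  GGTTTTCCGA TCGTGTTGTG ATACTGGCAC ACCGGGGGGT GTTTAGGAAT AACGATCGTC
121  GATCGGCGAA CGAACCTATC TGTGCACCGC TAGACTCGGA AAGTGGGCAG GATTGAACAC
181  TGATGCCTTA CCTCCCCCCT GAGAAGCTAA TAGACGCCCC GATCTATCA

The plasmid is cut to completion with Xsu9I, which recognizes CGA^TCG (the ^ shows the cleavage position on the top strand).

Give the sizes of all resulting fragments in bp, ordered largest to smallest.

177, 45, 7 bp

Xsu9I sites (CGATCG) start at positions 68, 113, 120.
Xsu9I cuts after base 3 of each site, so after positions 70, 115, 122.
Circular molecule, 3 cuts → 3 fragments:
  71–115 → 45 bp
  116–122 → 7 bp
  123–229 then 1–70 → 107 + 70 = 177 bp
Sorted largest to smallest: 177, 45, 7 bp.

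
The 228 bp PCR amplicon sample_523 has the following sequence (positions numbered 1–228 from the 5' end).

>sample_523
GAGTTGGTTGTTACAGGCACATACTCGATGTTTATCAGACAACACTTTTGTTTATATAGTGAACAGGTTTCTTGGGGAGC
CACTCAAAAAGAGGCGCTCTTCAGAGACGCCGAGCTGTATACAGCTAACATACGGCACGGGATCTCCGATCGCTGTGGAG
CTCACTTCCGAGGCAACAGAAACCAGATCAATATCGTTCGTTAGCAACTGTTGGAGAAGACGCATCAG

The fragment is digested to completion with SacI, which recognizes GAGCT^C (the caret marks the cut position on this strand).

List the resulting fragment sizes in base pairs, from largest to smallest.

162, 66 bp

The SacI site (GAGCTC) starts at position 158.
SacI cuts after base 5 of each site (before the last base), so after position 162.
Linear molecule, 1 cut → 2 fragments:
  1–162 → 162 bp
  163–228 → 66 bp
Sorted largest to smallest: 162, 66 bp.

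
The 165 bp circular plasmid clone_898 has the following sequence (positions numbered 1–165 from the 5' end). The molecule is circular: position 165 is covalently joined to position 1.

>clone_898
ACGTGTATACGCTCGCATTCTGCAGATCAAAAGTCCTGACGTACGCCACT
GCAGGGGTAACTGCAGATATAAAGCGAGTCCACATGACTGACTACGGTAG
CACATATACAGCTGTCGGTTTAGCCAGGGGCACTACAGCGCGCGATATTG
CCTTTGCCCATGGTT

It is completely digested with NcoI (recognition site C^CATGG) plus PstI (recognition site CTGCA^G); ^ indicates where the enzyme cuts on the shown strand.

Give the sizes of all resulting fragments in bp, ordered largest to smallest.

93, 31, 29, 12 bp

The NcoI site (CCATGG) starts at position 158.
NcoI cuts after the first base of each site, so after position 158.
PstI sites (CTGCAG) start at positions 20, 49, 61.
PstI cuts after base 5 of each site (before the last base), so after positions 24, 53, 65.
Combined cut positions: 24, 53, 65, 158.
Circular molecule, 4 cuts → 4 fragments:
  25–53 → 29 bp
  54–65 → 12 bp
  66–158 → 93 bp
  159–165 then 1–24 → 7 + 24 = 31 bp
Sorted largest to smallest: 93, 31, 29, 12 bp.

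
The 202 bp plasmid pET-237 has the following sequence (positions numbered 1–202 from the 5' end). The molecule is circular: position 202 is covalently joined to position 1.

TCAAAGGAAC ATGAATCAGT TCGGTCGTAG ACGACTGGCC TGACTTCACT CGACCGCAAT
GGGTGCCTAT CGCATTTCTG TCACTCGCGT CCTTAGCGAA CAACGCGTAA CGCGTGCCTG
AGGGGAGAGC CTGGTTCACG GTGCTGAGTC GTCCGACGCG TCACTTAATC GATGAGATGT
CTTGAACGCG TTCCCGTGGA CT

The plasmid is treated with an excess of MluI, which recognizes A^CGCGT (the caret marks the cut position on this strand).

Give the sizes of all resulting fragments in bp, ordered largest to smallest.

119, 46, 30, 7 bp

MluI sites (ACGCGT) start at positions 103, 110, 156, 186.
MluI cuts after the first base of each site, so after positions 103, 110, 156, 186.
Circular molecule, 4 cuts → 4 fragments:
  104–110 → 7 bp
  111–156 → 46 bp
  157–186 → 30 bp
  187–202 then 1–103 → 16 + 103 = 119 bp
Sorted largest to smallest: 119, 46, 30, 7 bp.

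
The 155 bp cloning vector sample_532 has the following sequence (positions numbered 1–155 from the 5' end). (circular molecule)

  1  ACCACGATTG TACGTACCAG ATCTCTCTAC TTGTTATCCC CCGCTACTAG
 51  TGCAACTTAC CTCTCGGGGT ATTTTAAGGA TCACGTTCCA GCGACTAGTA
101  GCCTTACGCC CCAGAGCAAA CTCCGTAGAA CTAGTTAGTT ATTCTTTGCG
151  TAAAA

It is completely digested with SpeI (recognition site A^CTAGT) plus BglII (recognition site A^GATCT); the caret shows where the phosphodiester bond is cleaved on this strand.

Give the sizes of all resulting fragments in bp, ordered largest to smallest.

SpeI sites (ACTAGT) start at positions 46, 94, 130.
SpeI cuts after the first base of each site, so after positions 46, 94, 130.
The BglII site (AGATCT) starts at position 19.
BglII cuts after the first base of each site, so after position 19.
Combined cut positions: 19, 46, 94, 130.
Circular molecule, 4 cuts → 4 fragments:
  20–46 → 27 bp
  47–94 → 48 bp
  95–130 → 36 bp
  131–155 then 1–19 → 25 + 19 = 44 bp
Sorted largest to smallest: 48, 44, 36, 27 bp.

48, 44, 36, 27 bp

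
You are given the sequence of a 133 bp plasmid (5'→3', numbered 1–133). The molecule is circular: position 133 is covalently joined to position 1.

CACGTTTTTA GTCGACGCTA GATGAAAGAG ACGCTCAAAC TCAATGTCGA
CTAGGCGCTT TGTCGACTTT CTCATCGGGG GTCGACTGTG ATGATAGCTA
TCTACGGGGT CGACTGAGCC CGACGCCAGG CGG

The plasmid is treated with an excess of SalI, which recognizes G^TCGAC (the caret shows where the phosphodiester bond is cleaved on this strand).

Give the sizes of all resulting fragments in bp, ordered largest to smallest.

SalI sites (GTCGAC) start at positions 11, 46, 62, 81, 109.
SalI cuts after the first base of each site, so after positions 11, 46, 62, 81, 109.
Circular molecule, 5 cuts → 5 fragments:
  12–46 → 35 bp
  47–62 → 16 bp
  63–81 → 19 bp
  82–109 → 28 bp
  110–133 then 1–11 → 24 + 11 = 35 bp
Sorted largest to smallest: 35, 35, 28, 19, 16 bp.

35, 35, 28, 19, 16 bp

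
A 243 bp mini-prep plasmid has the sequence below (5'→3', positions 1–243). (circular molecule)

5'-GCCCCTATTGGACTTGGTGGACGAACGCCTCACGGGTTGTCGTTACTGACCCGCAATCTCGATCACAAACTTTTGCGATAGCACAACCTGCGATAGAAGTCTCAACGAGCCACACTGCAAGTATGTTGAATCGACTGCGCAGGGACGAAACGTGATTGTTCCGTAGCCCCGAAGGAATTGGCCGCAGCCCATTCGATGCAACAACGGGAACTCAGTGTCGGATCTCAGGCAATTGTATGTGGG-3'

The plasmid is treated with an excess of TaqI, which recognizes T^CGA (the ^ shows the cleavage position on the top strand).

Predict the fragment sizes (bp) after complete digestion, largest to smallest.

TaqI sites (TCGA) start at positions 59, 131, 193.
TaqI cuts after the first base of each site, so after positions 59, 131, 193.
Circular molecule, 3 cuts → 3 fragments:
  60–131 → 72 bp
  132–193 → 62 bp
  194–243 then 1–59 → 50 + 59 = 109 bp
Sorted largest to smallest: 109, 72, 62 bp.

109, 72, 62 bp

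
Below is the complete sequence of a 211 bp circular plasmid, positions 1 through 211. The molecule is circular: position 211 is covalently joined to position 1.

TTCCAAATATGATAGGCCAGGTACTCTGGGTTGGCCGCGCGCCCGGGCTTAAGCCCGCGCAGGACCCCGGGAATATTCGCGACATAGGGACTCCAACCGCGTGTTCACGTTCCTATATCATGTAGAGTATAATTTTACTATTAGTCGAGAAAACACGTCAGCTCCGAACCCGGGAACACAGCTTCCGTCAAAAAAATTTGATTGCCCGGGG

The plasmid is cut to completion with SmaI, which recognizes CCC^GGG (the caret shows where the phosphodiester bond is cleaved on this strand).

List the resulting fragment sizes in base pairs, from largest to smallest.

103, 48, 36, 24 bp

SmaI sites (CCCGGG) start at positions 42, 66, 169, 205.
SmaI cuts after base 3 of each site, so after positions 44, 68, 171, 207.
Circular molecule, 4 cuts → 4 fragments:
  45–68 → 24 bp
  69–171 → 103 bp
  172–207 → 36 bp
  208–211 then 1–44 → 4 + 44 = 48 bp
Sorted largest to smallest: 103, 48, 36, 24 bp.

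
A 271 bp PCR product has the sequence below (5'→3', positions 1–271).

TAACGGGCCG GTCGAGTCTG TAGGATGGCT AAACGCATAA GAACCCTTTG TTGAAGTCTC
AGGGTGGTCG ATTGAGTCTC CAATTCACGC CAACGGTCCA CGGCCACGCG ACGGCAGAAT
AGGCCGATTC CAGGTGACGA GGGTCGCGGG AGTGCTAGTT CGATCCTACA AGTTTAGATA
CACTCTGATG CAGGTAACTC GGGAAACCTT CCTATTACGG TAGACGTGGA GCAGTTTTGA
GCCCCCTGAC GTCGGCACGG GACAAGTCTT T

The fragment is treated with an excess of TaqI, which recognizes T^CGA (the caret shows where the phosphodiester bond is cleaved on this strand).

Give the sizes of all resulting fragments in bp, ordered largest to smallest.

TaqI sites (TCGA) start at positions 12, 68, 160.
TaqI cuts after the first base of each site, so after positions 12, 68, 160.
Linear molecule, 3 cuts → 4 fragments:
  1–12 → 12 bp
  13–68 → 56 bp
  69–160 → 92 bp
  161–271 → 111 bp
Sorted largest to smallest: 111, 92, 56, 12 bp.

111, 92, 56, 12 bp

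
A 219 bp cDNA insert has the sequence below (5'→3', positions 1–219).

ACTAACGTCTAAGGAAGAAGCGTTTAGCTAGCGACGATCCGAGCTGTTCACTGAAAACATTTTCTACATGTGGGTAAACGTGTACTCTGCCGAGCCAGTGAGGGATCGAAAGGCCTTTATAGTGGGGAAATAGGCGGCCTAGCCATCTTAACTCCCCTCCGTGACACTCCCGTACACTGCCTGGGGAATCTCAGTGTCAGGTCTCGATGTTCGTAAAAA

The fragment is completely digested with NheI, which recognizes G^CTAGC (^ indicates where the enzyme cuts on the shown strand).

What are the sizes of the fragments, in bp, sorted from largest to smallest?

The NheI site (GCTAGC) starts at position 27.
NheI cuts after the first base of each site, so after position 27.
Linear molecule, 1 cut → 2 fragments:
  1–27 → 27 bp
  28–219 → 192 bp
Sorted largest to smallest: 192, 27 bp.

192, 27 bp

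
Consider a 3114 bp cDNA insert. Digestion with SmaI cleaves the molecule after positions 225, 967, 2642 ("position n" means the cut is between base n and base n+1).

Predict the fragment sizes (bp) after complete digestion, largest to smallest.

1675, 742, 472, 225 bp

Linear molecule, 3 cuts → 4 fragments:
  225 − 0 = 225 bp
  967 − 225 = 742 bp
  2642 − 967 = 1675 bp
  3114 − 2642 = 472 bp
Sorted largest to smallest: 1675, 742, 472, 225 bp.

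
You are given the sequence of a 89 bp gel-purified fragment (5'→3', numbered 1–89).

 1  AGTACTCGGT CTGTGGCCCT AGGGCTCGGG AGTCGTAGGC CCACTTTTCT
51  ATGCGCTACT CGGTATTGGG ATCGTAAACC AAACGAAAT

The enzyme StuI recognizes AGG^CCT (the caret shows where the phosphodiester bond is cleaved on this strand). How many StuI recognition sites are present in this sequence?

0

No occurrence of AGGCCT is present in the sequence.
StuI does not cut: 0 sites.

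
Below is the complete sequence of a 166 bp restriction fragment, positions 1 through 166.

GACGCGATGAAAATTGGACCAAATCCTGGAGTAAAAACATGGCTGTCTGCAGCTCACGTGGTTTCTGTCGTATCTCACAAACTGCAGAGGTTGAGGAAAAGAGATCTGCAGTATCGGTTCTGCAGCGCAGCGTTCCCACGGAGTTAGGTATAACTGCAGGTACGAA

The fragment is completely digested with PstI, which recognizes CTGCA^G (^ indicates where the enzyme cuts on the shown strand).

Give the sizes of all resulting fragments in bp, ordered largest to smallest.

51, 35, 34, 24, 14, 8 bp

PstI sites (CTGCAG) start at positions 47, 82, 106, 120, 154.
PstI cuts after base 5 of each site (before the last base), so after positions 51, 86, 110, 124, 158.
Linear molecule, 5 cuts → 6 fragments:
  1–51 → 51 bp
  52–86 → 35 bp
  87–110 → 24 bp
  111–124 → 14 bp
  125–158 → 34 bp
  159–166 → 8 bp
Sorted largest to smallest: 51, 35, 34, 24, 14, 8 bp.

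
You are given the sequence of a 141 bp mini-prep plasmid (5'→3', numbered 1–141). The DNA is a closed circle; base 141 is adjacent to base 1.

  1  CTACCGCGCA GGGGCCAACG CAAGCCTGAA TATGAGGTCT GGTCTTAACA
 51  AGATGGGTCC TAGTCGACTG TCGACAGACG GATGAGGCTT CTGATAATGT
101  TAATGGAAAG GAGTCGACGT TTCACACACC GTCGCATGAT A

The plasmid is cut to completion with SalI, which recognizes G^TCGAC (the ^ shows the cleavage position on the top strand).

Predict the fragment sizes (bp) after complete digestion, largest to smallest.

SalI sites (GTCGAC) start at positions 63, 70, 113.
SalI cuts after the first base of each site, so after positions 63, 70, 113.
Circular molecule, 3 cuts → 3 fragments:
  64–70 → 7 bp
  71–113 → 43 bp
  114–141 then 1–63 → 28 + 63 = 91 bp
Sorted largest to smallest: 91, 43, 7 bp.

91, 43, 7 bp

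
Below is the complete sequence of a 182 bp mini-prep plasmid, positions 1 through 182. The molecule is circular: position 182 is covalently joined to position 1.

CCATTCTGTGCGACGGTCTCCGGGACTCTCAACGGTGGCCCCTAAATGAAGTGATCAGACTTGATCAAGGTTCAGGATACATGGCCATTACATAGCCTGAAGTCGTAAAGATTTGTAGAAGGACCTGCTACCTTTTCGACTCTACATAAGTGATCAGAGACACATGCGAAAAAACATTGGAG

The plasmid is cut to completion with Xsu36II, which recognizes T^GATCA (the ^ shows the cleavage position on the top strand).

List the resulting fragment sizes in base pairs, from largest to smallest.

89, 83, 10 bp

Xsu36II sites (TGATCA) start at positions 52, 62, 151.
Xsu36II cuts after the first base of each site, so after positions 52, 62, 151.
Circular molecule, 3 cuts → 3 fragments:
  53–62 → 10 bp
  63–151 → 89 bp
  152–182 then 1–52 → 31 + 52 = 83 bp
Sorted largest to smallest: 89, 83, 10 bp.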